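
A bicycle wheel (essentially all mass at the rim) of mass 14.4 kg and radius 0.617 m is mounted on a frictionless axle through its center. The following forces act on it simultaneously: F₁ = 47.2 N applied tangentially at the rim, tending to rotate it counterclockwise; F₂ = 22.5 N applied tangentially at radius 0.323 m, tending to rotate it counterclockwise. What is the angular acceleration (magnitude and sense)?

α ≈ 6.64 rad/s², counterclockwise

I = MR² = (14.4)(0.617)² = 5.482 kg·m².
Taking counterclockwise as positive: τ₁ = +(47.2)(0.617) = +29.12 N·m; τ₂ = +(22.5)(0.323) = +7.268 N·m.
Net torque τ = 36.39 N·m.
α = τ/I = 36.39/5.482 = 6.638 rad/s².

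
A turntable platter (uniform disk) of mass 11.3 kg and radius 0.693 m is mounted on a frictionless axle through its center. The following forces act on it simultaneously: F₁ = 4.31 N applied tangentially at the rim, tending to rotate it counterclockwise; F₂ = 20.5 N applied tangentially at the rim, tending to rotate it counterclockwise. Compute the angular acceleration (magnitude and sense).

α ≈ 6.34 rad/s², counterclockwise

I = ½MR² = (1/2)(11.3)(0.693)² = 2.713 kg·m².
Taking counterclockwise as positive: τ₁ = +(4.31)(0.693) = +2.987 N·m; τ₂ = +(20.5)(0.693) = +14.21 N·m.
Net torque τ = 17.19 N·m.
α = τ/I = 17.19/2.713 = 6.336 rad/s².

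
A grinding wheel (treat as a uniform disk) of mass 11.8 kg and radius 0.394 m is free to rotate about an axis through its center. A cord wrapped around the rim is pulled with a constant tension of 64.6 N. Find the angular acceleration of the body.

α ≈ 27.8 rad/s²

I = ½MR² = (1/2)(11.8)(0.394)² = 0.9159 kg·m².
τ = F R = (64.6)(0.394) = 25.45 N·m.
From τ = Iα: α = 25.45/0.9159 = 27.79 rad/s².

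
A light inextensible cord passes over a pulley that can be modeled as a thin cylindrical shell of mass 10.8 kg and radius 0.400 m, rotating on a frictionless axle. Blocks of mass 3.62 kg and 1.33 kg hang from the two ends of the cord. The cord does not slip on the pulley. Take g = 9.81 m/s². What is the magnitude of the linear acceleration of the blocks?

a ≈ 1.43 m/s²

I = MR² = (10.8)(0.400)² = 1.728 kg·m².
Heavier block: m₁g − T₁ = m₁a. Lighter block: T₂ − m₂g = m₂a.
Pulley: (T₁ − T₂)R = Iα = I(a/R), so T₁ − T₂ = (I/R²)a = 1·M_p a = 10.80·a.
Adding the three: (m₁ − m₂)g = (m₁ + m₂ + 10.80)a, so a = (3.62 − 1.33)(9.81)/(3.62 + 1.33 + 10.80) = 1.426 m/s².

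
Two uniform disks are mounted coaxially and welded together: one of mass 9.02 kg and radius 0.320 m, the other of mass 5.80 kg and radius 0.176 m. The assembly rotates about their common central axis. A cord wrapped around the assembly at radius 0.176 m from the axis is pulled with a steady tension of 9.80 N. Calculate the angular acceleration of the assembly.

I = ½M₁R₁² + ½M₂R₂² = ½(9.02)(0.320)² + ½(5.80)(0.176)² = 0.5517 kg·m².
τ = F r = (9.80)(0.176) = 1.725 N·m.
α = τ/I = 1.725/0.5517 = 3.127 rad/s².

α ≈ 3.13 rad/s²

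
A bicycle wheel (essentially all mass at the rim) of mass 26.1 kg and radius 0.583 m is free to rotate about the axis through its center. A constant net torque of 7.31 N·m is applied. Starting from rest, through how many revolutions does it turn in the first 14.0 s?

≈ 12.9 revolutions

I = MR² = (26.1)(0.583)² = 8.871 kg·m².
α = τ/I = 7.31/8.871 = 0.8240 rad/s².
θ = ½αt² = ½(0.8240)(14.0)² = 80.75 rad.
Revolutions = θ/(2π) = 12.85.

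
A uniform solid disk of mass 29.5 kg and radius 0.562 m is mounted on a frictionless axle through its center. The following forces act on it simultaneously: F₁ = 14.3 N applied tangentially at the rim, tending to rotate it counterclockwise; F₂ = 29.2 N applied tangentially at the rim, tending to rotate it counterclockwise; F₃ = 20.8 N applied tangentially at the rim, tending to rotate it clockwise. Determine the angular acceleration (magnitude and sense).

I = ½MR² = (1/2)(29.5)(0.562)² = 4.659 kg·m².
Taking counterclockwise as positive: τ₁ = +(14.3)(0.562) = +8.037 N·m; τ₂ = +(29.2)(0.562) = +16.41 N·m; τ₃ = −(20.8)(0.562) = −11.69 N·m.
Net torque τ = 12.76 N·m.
α = τ/I = 12.76/4.659 = 2.738 rad/s².

α ≈ 2.74 rad/s², counterclockwise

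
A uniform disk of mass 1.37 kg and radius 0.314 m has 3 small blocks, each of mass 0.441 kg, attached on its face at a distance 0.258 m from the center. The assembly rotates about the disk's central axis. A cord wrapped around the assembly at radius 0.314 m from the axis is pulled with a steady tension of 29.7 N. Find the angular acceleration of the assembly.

I_disk = ½MR² = ½(1.37)(0.314)² = 0.06754 kg·m².
I_blocks = 3·m·r² = 3(0.441)(0.258)² = 0.08806 kg·m².
Total I = 0.1556 kg·m².
τ = F r = (29.7)(0.314) = 9.326 N·m.
α = τ/I = 9.326/0.1556 = 59.93 rad/s².

α ≈ 59.9 rad/s²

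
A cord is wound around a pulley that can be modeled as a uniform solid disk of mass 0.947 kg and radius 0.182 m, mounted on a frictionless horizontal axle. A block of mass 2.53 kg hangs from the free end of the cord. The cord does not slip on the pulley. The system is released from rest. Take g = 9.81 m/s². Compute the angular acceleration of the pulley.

I = ½MR² = (1/2)(0.947)(0.182)² = 0.01568 kg·m².
Block: mg − T = ma. Pulley: TR = Iα. No-slip: a = αR, so T = (I/R²)a = 0.4735·a.
Then mg = (m + 0.4735)a, so a = (2.53)(9.81)/(2.53 + 0.4735) = 8.263 m/s².
α = a/R = 8.263/0.182 = 45.40 rad/s².

α ≈ 45.4 rad/s²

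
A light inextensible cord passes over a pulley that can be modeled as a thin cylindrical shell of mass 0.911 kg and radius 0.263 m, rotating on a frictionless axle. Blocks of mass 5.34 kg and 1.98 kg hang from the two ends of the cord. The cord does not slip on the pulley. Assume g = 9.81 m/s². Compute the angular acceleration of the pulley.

I = MR² = (0.911)(0.263)² = 0.06301 kg·m².
Heavier block: m₁g − T₁ = m₁a. Lighter block: T₂ − m₂g = m₂a.
Pulley: (T₁ − T₂)R = Iα = I(a/R), so T₁ − T₂ = (I/R²)a = 1·M_p a = 0.9110·a.
Adding the three: (m₁ − m₂)g = (m₁ + m₂ + 0.9110)a, so a = (5.34 − 1.98)(9.81)/(5.34 + 1.98 + 0.9110) = 4.005 m/s².
α = a/R = 4.005/0.263 = 15.23 rad/s².

α ≈ 15.2 rad/s²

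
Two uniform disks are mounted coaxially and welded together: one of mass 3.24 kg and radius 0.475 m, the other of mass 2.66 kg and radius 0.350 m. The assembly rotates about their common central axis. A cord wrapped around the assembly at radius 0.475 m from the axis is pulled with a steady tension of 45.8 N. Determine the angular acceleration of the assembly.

α ≈ 41.2 rad/s²

I = ½M₁R₁² + ½M₂R₂² = ½(3.24)(0.475)² + ½(2.66)(0.350)² = 0.5284 kg·m².
τ = F r = (45.8)(0.475) = 21.75 N·m.
α = τ/I = 21.75/0.5284 = 41.17 rad/s².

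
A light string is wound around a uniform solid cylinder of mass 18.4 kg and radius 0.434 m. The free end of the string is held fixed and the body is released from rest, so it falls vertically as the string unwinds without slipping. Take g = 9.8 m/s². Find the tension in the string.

Translation: Mg − T = Ma. Rotation about the center: TR = Iα with I = ½MR².
With a = αR: T = (I/R²)a = (1/2)M a, so Mg = (1 + 0.5000)Ma.
a = g/(1 + 0.5000) = 9.8/1.500 = 6.533 m/s².
T = 0.5000·M·a = (0.5000)(18.4)(6.533) = 60.11 N.

T ≈ 60.1 N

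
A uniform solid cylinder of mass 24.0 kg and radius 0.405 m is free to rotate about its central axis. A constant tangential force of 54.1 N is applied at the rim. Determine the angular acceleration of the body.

I = ½MR² = (1/2)(24.0)(0.405)² = 1.968 kg·m².
τ = F R = (54.1)(0.405) = 21.91 N·m.
Newton's second law for rotation, τ = Iα, gives α = τ/I = 21.91/1.968 = 11.13 rad/s².

α ≈ 11.1 rad/s²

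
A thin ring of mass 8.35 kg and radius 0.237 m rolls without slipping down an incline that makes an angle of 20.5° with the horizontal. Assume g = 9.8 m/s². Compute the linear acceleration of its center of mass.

Translation along the incline: Mg sinθ − f = Ma.
Rotation about the center: fR = Iα with I = MR². No-slip gives a = αR, so f = (I/R²)a = M a.
Substituting: Mg sinθ = (1 + 1.000)Ma, so a = g sinθ/(1 + 1.000) = (9.8) sin 20.5° / 2.000 = 1.716 m/s².

a ≈ 1.72 m/s²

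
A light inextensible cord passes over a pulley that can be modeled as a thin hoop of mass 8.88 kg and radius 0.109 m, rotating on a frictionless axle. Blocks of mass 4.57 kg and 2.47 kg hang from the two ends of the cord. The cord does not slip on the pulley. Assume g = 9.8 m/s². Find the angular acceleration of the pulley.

I = MR² = (8.88)(0.109)² = 0.1055 kg·m².
Heavier block: m₁g − T₁ = m₁a. Lighter block: T₂ − m₂g = m₂a.
Pulley: (T₁ − T₂)R = Iα = I(a/R), so T₁ − T₂ = (I/R²)a = 1·M_p a = 8.880·a.
Adding the three: (m₁ − m₂)g = (m₁ + m₂ + 8.880)a, so a = (4.57 − 2.47)(9.8)/(4.57 + 2.47 + 8.880) = 1.293 m/s².
α = a/R = 1.293/0.109 = 11.86 rad/s².

α ≈ 11.9 rad/s²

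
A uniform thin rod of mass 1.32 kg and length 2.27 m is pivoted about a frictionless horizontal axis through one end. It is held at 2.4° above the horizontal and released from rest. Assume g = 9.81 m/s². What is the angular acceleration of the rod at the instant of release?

About the pivot, I = (1/3)ML² = (1/3)(1.32)(2.27)² = 2.267 kg·m².
The weight acts at the center, a distance L/2 = 1.135 m from the pivot; τ = Mg(L/2) cos 2.4° = 14.68 N·m.
α = τ/I = 14.68/2.267 = 6.477 rad/s².

α ≈ 6.48 rad/s²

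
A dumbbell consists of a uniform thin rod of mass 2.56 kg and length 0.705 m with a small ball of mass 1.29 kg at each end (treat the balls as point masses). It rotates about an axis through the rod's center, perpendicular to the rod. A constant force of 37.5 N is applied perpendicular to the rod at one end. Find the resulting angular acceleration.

α ≈ 31.0 rad/s²

I_rod = (1/12)ML² = (1/12)(2.56)(0.705)² = 0.1060 kg·m².
I_balls = 2·m·(L/2)² = 2(1.29)(0.3525)² = 0.3206 kg·m².
Total I = 0.4266 kg·m².
τ = F·(L/2) = (37.5)(0.352) = 13.22 N·m.
α = τ/I = 13.22/0.4266 = 30.99 rad/s².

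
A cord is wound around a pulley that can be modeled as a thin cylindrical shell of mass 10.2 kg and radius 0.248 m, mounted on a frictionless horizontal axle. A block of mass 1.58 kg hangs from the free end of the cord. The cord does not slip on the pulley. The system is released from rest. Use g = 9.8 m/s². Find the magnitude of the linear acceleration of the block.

a ≈ 1.31 m/s²

I = MR² = (10.2)(0.248)² = 0.6273 kg·m².
Block: mg − T = ma. Pulley: TR = Iα. No-slip: a = αR, so T = (I/R²)a = 10.20·a.
Then mg = (m + 10.20)a, so a = (1.58)(9.8)/(1.58 + 10.20) = 1.314 m/s².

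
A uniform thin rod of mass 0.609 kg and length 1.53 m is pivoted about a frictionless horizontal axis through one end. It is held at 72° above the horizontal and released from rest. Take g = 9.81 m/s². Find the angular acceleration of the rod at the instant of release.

About the pivot, I = (1/3)ML² = (1/3)(0.609)(1.53)² = 0.4752 kg·m².
The weight acts at the center, a distance L/2 = 0.7650 m from the pivot; τ = Mg(L/2) cos 72° = 1.412 N·m.
α = τ/I = 1.412/0.4752 = 2.972 rad/s².
(Equivalently α = (3g/(2L)) cos 72° = 2.972 rad/s².)

α ≈ 2.97 rad/s²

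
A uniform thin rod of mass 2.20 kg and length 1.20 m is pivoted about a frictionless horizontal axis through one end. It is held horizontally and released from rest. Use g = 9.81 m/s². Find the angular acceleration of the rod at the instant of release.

α ≈ 12.3 rad/s²

About the pivot, I = (1/3)ML² = (1/3)(2.20)(1.20)² = 1.056 kg·m².
The weight acts at the center, a distance L/2 = 0.6000 m from the pivot; τ = Mg(L/2) = 12.95 N·m.
α = τ/I = 12.95/1.056 = 12.26 rad/s².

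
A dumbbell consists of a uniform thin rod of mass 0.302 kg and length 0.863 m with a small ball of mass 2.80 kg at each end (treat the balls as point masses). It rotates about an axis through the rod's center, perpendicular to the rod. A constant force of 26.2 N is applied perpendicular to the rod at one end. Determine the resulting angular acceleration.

I_rod = (1/12)ML² = (1/12)(0.302)(0.863)² = 0.01874 kg·m².
I_balls = 2·m·(L/2)² = 2(2.80)(0.4315)² = 1.043 kg·m².
Total I = 1.061 kg·m².
τ = F·(L/2) = (26.2)(0.431) = 11.31 N·m.
α = τ/I = 11.31/1.061 = 10.65 rad/s².

α ≈ 10.7 rad/s²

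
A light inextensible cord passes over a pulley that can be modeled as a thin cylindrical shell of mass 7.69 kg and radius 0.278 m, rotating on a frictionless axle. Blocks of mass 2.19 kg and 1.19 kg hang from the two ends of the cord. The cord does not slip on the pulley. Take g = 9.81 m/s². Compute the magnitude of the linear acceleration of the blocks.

a ≈ 0.886 m/s²

I = MR² = (7.69)(0.278)² = 0.5943 kg·m².
Heavier block: m₁g − T₁ = m₁a. Lighter block: T₂ − m₂g = m₂a.
Pulley: (T₁ − T₂)R = Iα = I(a/R), so T₁ − T₂ = (I/R²)a = 1·M_p a = 7.690·a.
Adding the three: (m₁ − m₂)g = (m₁ + m₂ + 7.690)a, so a = (2.19 − 1.19)(9.81)/(2.19 + 1.19 + 7.690) = 0.8862 m/s².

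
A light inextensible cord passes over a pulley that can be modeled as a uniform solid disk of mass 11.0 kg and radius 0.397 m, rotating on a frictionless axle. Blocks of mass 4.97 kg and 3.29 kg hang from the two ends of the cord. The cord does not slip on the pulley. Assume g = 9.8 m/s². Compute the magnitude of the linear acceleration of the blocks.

I = ½MR² = (1/2)(11.0)(0.397)² = 0.8668 kg·m².
Heavier block: m₁g − T₁ = m₁a. Lighter block: T₂ − m₂g = m₂a.
Pulley: (T₁ − T₂)R = Iα = I(a/R), so T₁ − T₂ = (I/R²)a = (1/2)M_p a = 5.500·a.
Adding the three: (m₁ − m₂)g = (m₁ + m₂ + 5.500)a, so a = (4.97 − 3.29)(9.8)/(4.97 + 3.29 + 5.500) = 1.197 m/s².

a ≈ 1.20 m/s²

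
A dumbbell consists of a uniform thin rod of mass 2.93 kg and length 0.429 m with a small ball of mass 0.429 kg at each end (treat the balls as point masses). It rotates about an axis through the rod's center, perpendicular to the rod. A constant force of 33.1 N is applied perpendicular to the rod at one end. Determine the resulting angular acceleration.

α ≈ 84.1 rad/s²

I_rod = (1/12)ML² = (1/12)(2.93)(0.429)² = 0.04494 kg·m².
I_balls = 2·m·(L/2)² = 2(0.429)(0.2145)² = 0.03948 kg·m².
Total I = 0.08441 kg·m².
τ = F·(L/2) = (33.1)(0.214) = 7.100 N·m.
α = τ/I = 7.100/0.08441 = 84.11 rad/s².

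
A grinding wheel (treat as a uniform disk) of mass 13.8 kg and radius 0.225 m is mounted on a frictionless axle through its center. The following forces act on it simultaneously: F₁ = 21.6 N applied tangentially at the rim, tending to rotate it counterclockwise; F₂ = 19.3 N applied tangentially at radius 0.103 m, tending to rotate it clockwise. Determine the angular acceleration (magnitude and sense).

α ≈ 8.22 rad/s², counterclockwise

I = ½MR² = (1/2)(13.8)(0.225)² = 0.3493 kg·m².
Taking counterclockwise as positive: τ₁ = +(21.6)(0.225) = +4.860 N·m; τ₂ = −(19.3)(0.103) = −1.988 N·m.
Net torque τ = 2.872 N·m.
α = τ/I = 2.872/0.3493 = 8.222 rad/s².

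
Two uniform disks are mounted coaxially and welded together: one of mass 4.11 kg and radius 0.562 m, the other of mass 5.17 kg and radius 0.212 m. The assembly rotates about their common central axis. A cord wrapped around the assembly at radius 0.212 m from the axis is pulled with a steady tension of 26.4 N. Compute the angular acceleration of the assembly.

I = ½M₁R₁² + ½M₂R₂² = ½(4.11)(0.562)² + ½(5.17)(0.212)² = 0.7652 kg·m².
τ = F r = (26.4)(0.212) = 5.597 N·m.
α = τ/I = 5.597/0.7652 = 7.314 rad/s².

α ≈ 7.31 rad/s²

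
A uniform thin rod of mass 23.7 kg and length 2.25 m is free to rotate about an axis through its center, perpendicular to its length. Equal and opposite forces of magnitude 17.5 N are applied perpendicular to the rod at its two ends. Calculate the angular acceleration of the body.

α ≈ 3.94 rad/s²

I = (1/12)ML² = (1/12)(23.7)(2.25)² = 9.998 kg·m².
The couple gives τ = F·(L/2) + F·(L/2) = F L = (17.5)(2.25) = 39.38 N·m.
From τ = Iα: α = 39.38/9.998 = 3.938 rad/s².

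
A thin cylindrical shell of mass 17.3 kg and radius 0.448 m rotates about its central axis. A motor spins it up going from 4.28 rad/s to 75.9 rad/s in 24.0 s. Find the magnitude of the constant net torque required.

I = MR² = (17.3)(0.448)² = 3.472 kg·m².
α = Δω/Δt = (75.9 − 4.28)/24.0 = 2.984 rad/s².
τ = Iα = (3.472)(2.984) = 10.36 N·m.

τ ≈ 10.4 N·m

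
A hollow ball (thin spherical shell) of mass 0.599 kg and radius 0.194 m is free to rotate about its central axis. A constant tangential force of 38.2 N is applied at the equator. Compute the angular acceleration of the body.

I = (2/3)MR² = (2/3)(0.599)(0.194)² = 0.01503 kg·m².
τ = F R = (38.2)(0.194) = 7.411 N·m.
From τ = Iα: α = 7.411/0.01503 = 493.1 rad/s².

α ≈ 493 rad/s²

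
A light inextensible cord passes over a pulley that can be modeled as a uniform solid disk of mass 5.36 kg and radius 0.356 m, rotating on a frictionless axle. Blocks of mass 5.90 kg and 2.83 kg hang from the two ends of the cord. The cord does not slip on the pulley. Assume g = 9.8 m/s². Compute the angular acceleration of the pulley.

α ≈ 7.41 rad/s²

I = ½MR² = (1/2)(5.36)(0.356)² = 0.3397 kg·m².
Heavier block: m₁g − T₁ = m₁a. Lighter block: T₂ − m₂g = m₂a.
Pulley: (T₁ − T₂)R = Iα = I(a/R), so T₁ − T₂ = (I/R²)a = (1/2)M_p a = 2.680·a.
Adding the three: (m₁ − m₂)g = (m₁ + m₂ + 2.680)a, so a = (5.90 − 2.83)(9.8)/(5.90 + 2.83 + 2.680) = 2.637 m/s².
α = a/R = 2.637/0.356 = 7.407 rad/s².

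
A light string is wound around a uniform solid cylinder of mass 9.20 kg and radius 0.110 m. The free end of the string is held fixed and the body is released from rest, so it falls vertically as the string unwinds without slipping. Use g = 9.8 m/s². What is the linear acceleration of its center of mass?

a ≈ 6.53 m/s²

Translation: Mg − T = Ma. Rotation about the center: TR = Iα with I = ½MR².
With a = αR: T = (I/R²)a = (1/2)M a, so Mg = (1 + 0.5000)Ma.
a = g/(1 + 0.5000) = 9.8/1.500 = 6.533 m/s².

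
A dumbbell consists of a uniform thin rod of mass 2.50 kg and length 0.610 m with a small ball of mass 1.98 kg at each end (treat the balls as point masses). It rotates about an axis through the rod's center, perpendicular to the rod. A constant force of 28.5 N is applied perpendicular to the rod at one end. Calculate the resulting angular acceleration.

α ≈ 19.5 rad/s²

I_rod = (1/12)ML² = (1/12)(2.50)(0.610)² = 0.07752 kg·m².
I_balls = 2·m·(L/2)² = 2(1.98)(0.3050)² = 0.3684 kg·m².
Total I = 0.4459 kg·m².
τ = F·(L/2) = (28.5)(0.305) = 8.692 N·m.
α = τ/I = 8.692/0.4459 = 19.49 rad/s².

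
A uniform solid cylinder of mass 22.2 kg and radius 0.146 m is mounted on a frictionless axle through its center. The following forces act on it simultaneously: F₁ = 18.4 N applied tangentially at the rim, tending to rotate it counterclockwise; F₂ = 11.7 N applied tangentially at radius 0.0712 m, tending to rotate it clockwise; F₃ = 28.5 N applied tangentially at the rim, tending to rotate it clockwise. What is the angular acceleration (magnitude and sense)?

α ≈ 9.75 rad/s², clockwise

I = ½MR² = (1/2)(22.2)(0.146)² = 0.2366 kg·m².
Taking counterclockwise as positive: τ₁ = +(18.4)(0.146) = +2.686 N·m; τ₂ = −(11.7)(0.0712) = −0.8330 N·m; τ₃ = −(28.5)(0.146) = −4.161 N·m.
Net torque τ = -2.308 N·m.
α = τ/I = -2.308/0.2366 = -9.753 rad/s².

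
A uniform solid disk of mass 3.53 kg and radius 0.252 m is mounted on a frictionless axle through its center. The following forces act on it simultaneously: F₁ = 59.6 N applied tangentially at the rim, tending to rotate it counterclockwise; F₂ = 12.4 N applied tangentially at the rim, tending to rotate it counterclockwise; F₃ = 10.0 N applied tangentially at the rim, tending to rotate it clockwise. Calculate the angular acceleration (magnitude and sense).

I = ½MR² = (1/2)(3.53)(0.252)² = 0.1121 kg·m².
Taking counterclockwise as positive: τ₁ = +(59.6)(0.252) = +15.02 N·m; τ₂ = +(12.4)(0.252) = +3.125 N·m; τ₃ = −(10.0)(0.252) = −2.520 N·m.
Net torque τ = 15.62 N·m.
α = τ/I = 15.62/0.1121 = 139.4 rad/s².

α ≈ 139 rad/s², counterclockwise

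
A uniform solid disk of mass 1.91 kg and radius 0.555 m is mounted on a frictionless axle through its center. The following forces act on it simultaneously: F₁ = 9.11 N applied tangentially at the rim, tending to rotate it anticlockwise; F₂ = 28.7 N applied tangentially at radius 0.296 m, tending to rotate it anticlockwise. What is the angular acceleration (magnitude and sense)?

α ≈ 46.1 rad/s², anticlockwise

I = ½MR² = (1/2)(1.91)(0.555)² = 0.2942 kg·m².
Taking anticlockwise as positive: τ₁ = +(9.11)(0.555) = +5.056 N·m; τ₂ = +(28.7)(0.296) = +8.495 N·m.
Net torque τ = 13.55 N·m.
α = τ/I = 13.55/0.2942 = 46.07 rad/s².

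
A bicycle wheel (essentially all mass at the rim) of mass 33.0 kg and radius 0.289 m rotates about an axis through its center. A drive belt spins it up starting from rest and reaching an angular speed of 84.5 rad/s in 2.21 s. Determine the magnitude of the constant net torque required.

I = MR² = (33.0)(0.289)² = 2.756 kg·m².
α = Δω/Δt = (84.5 − 0)/2.21 = 38.24 rad/s².
τ = Iα = (2.756)(38.24) = 105.4 N·m.

τ ≈ 105 N·m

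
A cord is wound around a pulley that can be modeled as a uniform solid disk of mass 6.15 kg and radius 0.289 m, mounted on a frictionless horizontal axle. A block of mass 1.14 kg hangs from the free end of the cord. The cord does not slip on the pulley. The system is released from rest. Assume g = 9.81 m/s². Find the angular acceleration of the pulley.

I = ½MR² = (1/2)(6.15)(0.289)² = 0.2568 kg·m².
Block: mg − T = ma. Pulley: TR = Iα. No-slip: a = αR, so T = (I/R²)a = 3.075·a.
Then mg = (m + 3.075)a, so a = (1.14)(9.81)/(1.14 + 3.075) = 2.653 m/s².
α = a/R = 2.653/0.289 = 9.181 rad/s².

α ≈ 9.18 rad/s²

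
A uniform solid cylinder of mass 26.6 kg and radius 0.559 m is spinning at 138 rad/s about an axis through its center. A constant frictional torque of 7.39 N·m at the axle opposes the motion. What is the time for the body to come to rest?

t ≈ 77.6 s

I = ½MR² = (1/2)(26.6)(0.559)² = 4.156 kg·m².
The net torque has magnitude 7.39 N·m, opposing ω.
|α| = τ/I = 7.390/4.156 = 1.778 rad/s² (deceleration).
0 = ω₀ − |α|t ⇒ t = ω₀/|α| = 138/1.778 = 77.61 s.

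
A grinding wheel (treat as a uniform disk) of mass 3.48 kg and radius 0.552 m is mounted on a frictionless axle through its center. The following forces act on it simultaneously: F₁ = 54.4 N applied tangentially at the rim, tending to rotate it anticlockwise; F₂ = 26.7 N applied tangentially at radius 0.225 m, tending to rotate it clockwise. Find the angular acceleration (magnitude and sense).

α ≈ 45.3 rad/s², anticlockwise

I = ½MR² = (1/2)(3.48)(0.552)² = 0.5302 kg·m².
Taking anticlockwise as positive: τ₁ = +(54.4)(0.552) = +30.03 N·m; τ₂ = −(26.7)(0.225) = −6.008 N·m.
Net torque τ = 24.02 N·m.
α = τ/I = 24.02/0.5302 = 45.31 rad/s².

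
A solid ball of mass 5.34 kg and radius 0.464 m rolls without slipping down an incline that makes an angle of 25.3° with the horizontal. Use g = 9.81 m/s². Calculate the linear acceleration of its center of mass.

a ≈ 2.99 m/s²

Translation along the incline: Mg sinθ − f = Ma.
Rotation about the center: fR = Iα with I = (2/5)MR². No-slip gives a = αR, so f = (I/R²)a = (2/5)M a.
Substituting: Mg sinθ = (1 + 0.4000)Ma, so a = g sinθ/(1 + 0.4000) = (9.81) sin 25.3° / 1.400 = 2.995 m/s².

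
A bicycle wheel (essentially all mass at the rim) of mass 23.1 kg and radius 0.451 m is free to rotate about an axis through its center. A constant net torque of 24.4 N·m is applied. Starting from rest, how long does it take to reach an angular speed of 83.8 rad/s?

I = MR² = (23.1)(0.451)² = 4.699 kg·m².
α = τ/I = 24.4/4.699 = 5.193 rad/s².
ω = αt ⇒ t = ω/α = 83.8/5.193 = 16.14 s.

t ≈ 16.1 s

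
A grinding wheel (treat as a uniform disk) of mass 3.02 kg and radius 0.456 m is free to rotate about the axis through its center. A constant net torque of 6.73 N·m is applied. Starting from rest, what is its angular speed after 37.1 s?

ω ≈ 795 rad/s

I = ½MR² = (1/2)(3.02)(0.456)² = 0.3140 kg·m².
α = τ/I = 6.73/0.3140 = 21.43 rad/s².
ω = ω₀ + αt = 0 + (21.43)(37.1) = 795.2 rad/s.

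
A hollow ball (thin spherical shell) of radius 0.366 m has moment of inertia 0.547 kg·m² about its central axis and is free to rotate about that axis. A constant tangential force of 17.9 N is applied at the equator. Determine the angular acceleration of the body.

τ = F R = (17.9)(0.366) = 6.551 N·m.
From τ = Iα: α = 6.551/0.5470 = 11.98 rad/s².

α ≈ 12.0 rad/s²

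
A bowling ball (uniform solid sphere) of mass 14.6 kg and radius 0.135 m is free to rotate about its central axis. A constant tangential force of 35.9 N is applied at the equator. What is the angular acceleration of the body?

α ≈ 45.5 rad/s²

I = (2/5)MR² = (2/5)(14.6)(0.135)² = 0.1064 kg·m².
τ = F R = (35.9)(0.135) = 4.846 N·m.
Newton's second law for rotation, τ = Iα, gives α = τ/I = 4.846/0.1064 = 45.54 rad/s².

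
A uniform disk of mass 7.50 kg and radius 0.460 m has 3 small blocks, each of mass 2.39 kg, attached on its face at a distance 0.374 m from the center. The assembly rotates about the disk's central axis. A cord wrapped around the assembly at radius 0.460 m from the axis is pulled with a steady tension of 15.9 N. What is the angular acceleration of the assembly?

α ≈ 4.07 rad/s²

I_disk = ½MR² = ½(7.50)(0.460)² = 0.7935 kg·m².
I_blocks = 3·m·r² = 3(2.39)(0.374)² = 1.003 kg·m².
Total I = 1.796 kg·m².
τ = F r = (15.9)(0.460) = 7.314 N·m.
α = τ/I = 7.314/1.796 = 4.071 rad/s².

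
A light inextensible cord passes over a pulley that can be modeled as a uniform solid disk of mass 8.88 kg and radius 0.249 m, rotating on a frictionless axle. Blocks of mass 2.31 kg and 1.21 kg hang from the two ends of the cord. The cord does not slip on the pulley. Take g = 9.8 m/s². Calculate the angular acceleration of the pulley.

α ≈ 5.44 rad/s²

I = ½MR² = (1/2)(8.88)(0.249)² = 0.2753 kg·m².
Heavier block: m₁g − T₁ = m₁a. Lighter block: T₂ − m₂g = m₂a.
Pulley: (T₁ − T₂)R = Iα = I(a/R), so T₁ − T₂ = (I/R²)a = (1/2)M_p a = 4.440·a.
Adding the three: (m₁ − m₂)g = (m₁ + m₂ + 4.440)a, so a = (2.31 − 1.21)(9.8)/(2.31 + 1.21 + 4.440) = 1.354 m/s².
α = a/R = 1.354/0.249 = 5.439 rad/s².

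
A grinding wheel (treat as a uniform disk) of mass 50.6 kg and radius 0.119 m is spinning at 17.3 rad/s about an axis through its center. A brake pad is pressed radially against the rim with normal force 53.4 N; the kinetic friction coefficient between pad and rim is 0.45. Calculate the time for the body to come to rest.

I = ½MR² = (1/2)(50.6)(0.119)² = 0.3583 kg·m².
Friction force f = μN = (0.45)(53.4) = 24.03 N at the rim; torque magnitude τ = fR = 2.860 N·m, opposing ω.
|α| = τ/I = 2.860/0.3583 = 7.982 rad/s² (deceleration).
0 = ω₀ − |α|t ⇒ t = ω₀/|α| = 17.3/7.982 = 2.168 s.

t ≈ 2.17 s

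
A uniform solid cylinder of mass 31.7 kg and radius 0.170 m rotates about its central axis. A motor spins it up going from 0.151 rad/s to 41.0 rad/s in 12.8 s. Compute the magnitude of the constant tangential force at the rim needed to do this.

F ≈ 8.60 N

I = ½MR² = (1/2)(31.7)(0.170)² = 0.4581 kg·m².
α = Δω/Δt = (41.0 − 0.151)/12.8 = 3.191 rad/s².
The required torque is τ = Iα = (0.4581)(3.191) = 1.462 N·m.
A tangential force at the rim gives τ = FR, so F = τ/R = 1.462/0.170 = 8.599 N.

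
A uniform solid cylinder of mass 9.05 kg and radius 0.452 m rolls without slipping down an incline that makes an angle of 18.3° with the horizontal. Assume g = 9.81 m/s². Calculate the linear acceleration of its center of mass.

Translation along the incline: Mg sinθ − f = Ma.
Rotation about the center: fR = Iα with I = ½MR². No-slip gives a = αR, so f = (I/R²)a = (1/2)M a.
Substituting: Mg sinθ = (1 + 0.5000)Ma, so a = g sinθ/(1 + 0.5000) = (9.81) sin 18.3° / 1.500 = 2.054 m/s².

a ≈ 2.05 m/s²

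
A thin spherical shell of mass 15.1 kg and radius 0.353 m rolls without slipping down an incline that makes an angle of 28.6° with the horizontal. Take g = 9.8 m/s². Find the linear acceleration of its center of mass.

a ≈ 2.81 m/s²

Translation along the incline: Mg sinθ − f = Ma.
Rotation about the center: fR = Iα with I = (2/3)MR². No-slip gives a = αR, so f = (I/R²)a = (2/3)M a.
Substituting: Mg sinθ = (1 + 0.6667)Ma, so a = g sinθ/(1 + 0.6667) = (9.8) sin 28.6° / 1.667 = 2.815 m/s².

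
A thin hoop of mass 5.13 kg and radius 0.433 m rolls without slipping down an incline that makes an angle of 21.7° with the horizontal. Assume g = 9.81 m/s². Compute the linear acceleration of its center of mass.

Translation along the incline: Mg sinθ − f = Ma.
Rotation about the center: fR = Iα with I = MR². No-slip gives a = αR, so f = (I/R²)a = M a.
Substituting: Mg sinθ = (1 + 1.000)Ma, so a = g sinθ/(1 + 1.000) = (9.81) sin 21.7° / 2.000 = 1.814 m/s².

a ≈ 1.81 m/s²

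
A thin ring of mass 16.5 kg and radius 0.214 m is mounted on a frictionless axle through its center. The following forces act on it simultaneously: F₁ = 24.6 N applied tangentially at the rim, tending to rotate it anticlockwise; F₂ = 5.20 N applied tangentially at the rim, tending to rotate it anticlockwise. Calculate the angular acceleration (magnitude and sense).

I = MR² = (16.5)(0.214)² = 0.7556 kg·m².
Taking anticlockwise as positive: τ₁ = +(24.6)(0.214) = +5.264 N·m; τ₂ = +(5.20)(0.214) = +1.113 N·m.
Net torque τ = 6.377 N·m.
α = τ/I = 6.377/0.7556 = 8.440 rad/s².

α ≈ 8.44 rad/s², anticlockwise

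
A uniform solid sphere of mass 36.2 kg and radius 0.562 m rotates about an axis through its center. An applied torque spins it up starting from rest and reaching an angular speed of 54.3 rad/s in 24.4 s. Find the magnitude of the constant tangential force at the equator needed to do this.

I = (2/5)MR² = (2/5)(36.2)(0.562)² = 4.573 kg·m².
α = Δω/Δt = (54.3 − 0)/24.4 = 2.225 rad/s².
The required torque is τ = Iα = (4.573)(2.225) = 10.18 N·m.
A tangential force at the equator gives τ = FR, so F = τ/R = 10.18/0.562 = 18.11 N.

F ≈ 18.1 N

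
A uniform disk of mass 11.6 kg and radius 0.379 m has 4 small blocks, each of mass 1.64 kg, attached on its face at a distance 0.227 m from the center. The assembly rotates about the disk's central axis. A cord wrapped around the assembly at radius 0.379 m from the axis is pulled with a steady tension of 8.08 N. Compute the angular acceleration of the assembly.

α ≈ 2.61 rad/s²

I_disk = ½MR² = ½(11.6)(0.379)² = 0.8331 kg·m².
I_blocks = 4·m·r² = 4(1.64)(0.227)² = 0.3380 kg·m².
Total I = 1.171 kg·m².
τ = F r = (8.08)(0.379) = 3.062 N·m.
α = τ/I = 3.062/1.171 = 2.615 rad/s².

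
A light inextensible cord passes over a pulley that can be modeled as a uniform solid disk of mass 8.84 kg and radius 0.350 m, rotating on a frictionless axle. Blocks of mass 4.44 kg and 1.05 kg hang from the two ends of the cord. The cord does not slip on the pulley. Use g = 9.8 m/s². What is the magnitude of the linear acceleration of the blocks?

a ≈ 3.35 m/s²

I = ½MR² = (1/2)(8.84)(0.350)² = 0.5414 kg·m².
Heavier block: m₁g − T₁ = m₁a. Lighter block: T₂ − m₂g = m₂a.
Pulley: (T₁ − T₂)R = Iα = I(a/R), so T₁ − T₂ = (I/R²)a = (1/2)M_p a = 4.420·a.
Adding the three: (m₁ − m₂)g = (m₁ + m₂ + 4.420)a, so a = (4.44 − 1.05)(9.8)/(4.44 + 1.05 + 4.420) = 3.352 m/s².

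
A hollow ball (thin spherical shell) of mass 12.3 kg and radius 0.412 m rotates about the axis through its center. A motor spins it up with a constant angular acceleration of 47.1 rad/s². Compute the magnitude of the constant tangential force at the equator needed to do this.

F ≈ 159 N

I = (2/3)MR² = (2/3)(12.3)(0.412)² = 1.392 kg·m².
The required torque is τ = Iα = (1.392)(47.10) = 65.56 N·m.
A tangential force at the equator gives τ = FR, so F = τ/R = 65.56/0.412 = 159.1 N.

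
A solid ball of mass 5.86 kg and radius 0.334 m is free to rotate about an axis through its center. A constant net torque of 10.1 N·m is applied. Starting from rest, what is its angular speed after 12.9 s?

I = (2/5)MR² = (2/5)(5.86)(0.334)² = 0.2615 kg·m².
α = τ/I = 10.1/0.2615 = 38.63 rad/s².
ω = ω₀ + αt = 0 + (38.63)(12.9) = 498.3 rad/s.

ω ≈ 498 rad/s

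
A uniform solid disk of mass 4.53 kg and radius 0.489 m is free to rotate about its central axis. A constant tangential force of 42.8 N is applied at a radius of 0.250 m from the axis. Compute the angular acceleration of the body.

I = ½MR² = (1/2)(4.53)(0.489)² = 0.5416 kg·m².
τ = F·r = (42.8)(0.250) = 10.70 N·m.
From τ = Iα: α = 10.70/0.5416 = 19.76 rad/s².

α ≈ 19.8 rad/s²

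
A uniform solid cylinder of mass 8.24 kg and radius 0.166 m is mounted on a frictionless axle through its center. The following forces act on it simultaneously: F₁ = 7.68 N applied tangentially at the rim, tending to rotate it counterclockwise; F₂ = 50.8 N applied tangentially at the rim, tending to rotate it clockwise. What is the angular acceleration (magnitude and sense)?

I = ½MR² = (1/2)(8.24)(0.166)² = 0.1135 kg·m².
Taking counterclockwise as positive: τ₁ = +(7.68)(0.166) = +1.275 N·m; τ₂ = −(50.8)(0.166) = −8.433 N·m.
Net torque τ = -7.158 N·m.
α = τ/I = -7.158/0.1135 = -63.05 rad/s².

α ≈ 63.0 rad/s², clockwise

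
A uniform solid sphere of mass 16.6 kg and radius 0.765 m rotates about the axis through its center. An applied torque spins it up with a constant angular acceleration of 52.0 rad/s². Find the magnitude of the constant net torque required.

τ ≈ 202 N·m

I = (2/5)MR² = (2/5)(16.6)(0.765)² = 3.886 kg·m².
τ = Iα = (3.886)(52.00) = 202.1 N·m.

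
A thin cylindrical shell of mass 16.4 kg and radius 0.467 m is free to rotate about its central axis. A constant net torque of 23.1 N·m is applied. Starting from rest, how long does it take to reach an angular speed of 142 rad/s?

I = MR² = (16.4)(0.467)² = 3.577 kg·m².
α = τ/I = 23.1/3.577 = 6.459 rad/s².
ω = αt ⇒ t = ω/α = 142/6.459 = 21.99 s.

t ≈ 22.0 s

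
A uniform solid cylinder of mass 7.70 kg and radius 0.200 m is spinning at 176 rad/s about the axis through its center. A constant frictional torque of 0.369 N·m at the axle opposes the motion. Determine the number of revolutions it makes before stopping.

I = ½MR² = (1/2)(7.70)(0.200)² = 0.1540 kg·m².
The net torque has magnitude 0.369 N·m, opposing ω.
|α| = τ/I = 0.3690/0.1540 = 2.396 rad/s² (deceleration).
ω² = ω₀² − 2|α|θ with ω = 0 ⇒ θ = ω₀²/(2|α|) = 6464 rad = 1029 rev.

≈ 1030 revolutions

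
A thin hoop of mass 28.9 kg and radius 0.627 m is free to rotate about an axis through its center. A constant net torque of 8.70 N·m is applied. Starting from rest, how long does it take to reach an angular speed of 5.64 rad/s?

I = MR² = (28.9)(0.627)² = 11.36 kg·m².
α = τ/I = 8.70/11.36 = 0.7657 rad/s².
ω = αt ⇒ t = ω/α = 5.64/0.7657 = 7.365 s.

t ≈ 7.37 s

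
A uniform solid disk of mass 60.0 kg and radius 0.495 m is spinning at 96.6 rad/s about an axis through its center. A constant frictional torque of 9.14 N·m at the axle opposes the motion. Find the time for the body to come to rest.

t ≈ 77.7 s

I = ½MR² = (1/2)(60.0)(0.495)² = 7.351 kg·m².
The net torque has magnitude 9.14 N·m, opposing ω.
|α| = τ/I = 9.140/7.351 = 1.243 rad/s² (deceleration).
0 = ω₀ − |α|t ⇒ t = ω₀/|α| = 96.6/1.243 = 77.69 s.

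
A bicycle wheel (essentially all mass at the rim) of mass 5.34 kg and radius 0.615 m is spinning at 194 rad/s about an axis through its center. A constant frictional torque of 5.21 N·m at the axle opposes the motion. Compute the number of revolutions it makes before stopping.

≈ 1160 revolutions

I = MR² = (5.34)(0.615)² = 2.020 kg·m².
The net torque has magnitude 5.21 N·m, opposing ω.
|α| = τ/I = 5.210/2.020 = 2.580 rad/s² (deceleration).
ω² = ω₀² − 2|α|θ with ω = 0 ⇒ θ = ω₀²/(2|α|) = 7295 rad = 1161 rev.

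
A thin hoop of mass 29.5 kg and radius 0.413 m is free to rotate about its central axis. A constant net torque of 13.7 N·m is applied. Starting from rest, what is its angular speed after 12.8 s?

I = MR² = (29.5)(0.413)² = 5.032 kg·m².
α = τ/I = 13.7/5.032 = 2.723 rad/s².
ω = ω₀ + αt = 0 + (2.723)(12.8) = 34.85 rad/s.

ω ≈ 34.9 rad/s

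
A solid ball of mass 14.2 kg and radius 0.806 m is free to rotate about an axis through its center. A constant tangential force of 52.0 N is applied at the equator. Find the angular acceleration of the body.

α ≈ 11.4 rad/s²

I = (2/5)MR² = (2/5)(14.2)(0.806)² = 3.690 kg·m².
τ = F R = (52.0)(0.806) = 41.91 N·m.
From τ = Iα: α = 41.91/3.690 = 11.36 rad/s².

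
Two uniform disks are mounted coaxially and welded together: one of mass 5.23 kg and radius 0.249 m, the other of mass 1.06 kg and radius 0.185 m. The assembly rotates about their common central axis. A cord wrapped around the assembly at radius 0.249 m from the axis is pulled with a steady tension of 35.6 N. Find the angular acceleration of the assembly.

I = ½M₁R₁² + ½M₂R₂² = ½(5.23)(0.249)² + ½(1.06)(0.185)² = 0.1803 kg·m².
τ = F r = (35.6)(0.249) = 8.864 N·m.
α = τ/I = 8.864/0.1803 = 49.17 rad/s².

α ≈ 49.2 rad/s²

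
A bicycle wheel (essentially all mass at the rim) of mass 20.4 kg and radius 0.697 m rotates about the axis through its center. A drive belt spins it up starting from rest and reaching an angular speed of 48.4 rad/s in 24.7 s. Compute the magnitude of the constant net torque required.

τ ≈ 19.4 N·m

I = MR² = (20.4)(0.697)² = 9.911 kg·m².
α = Δω/Δt = (48.4 − 0)/24.7 = 1.960 rad/s².
τ = Iα = (9.911)(1.960) = 19.42 N·m.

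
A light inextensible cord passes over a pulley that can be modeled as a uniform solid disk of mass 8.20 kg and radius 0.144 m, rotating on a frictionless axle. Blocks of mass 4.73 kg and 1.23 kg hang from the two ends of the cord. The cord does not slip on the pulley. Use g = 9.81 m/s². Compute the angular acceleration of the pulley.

I = ½MR² = (1/2)(8.20)(0.144)² = 0.08502 kg·m².
Heavier block: m₁g − T₁ = m₁a. Lighter block: T₂ − m₂g = m₂a.
Pulley: (T₁ − T₂)R = Iα = I(a/R), so T₁ − T₂ = (I/R²)a = (1/2)M_p a = 4.100·a.
Adding the three: (m₁ − m₂)g = (m₁ + m₂ + 4.100)a, so a = (4.73 − 1.23)(9.81)/(4.73 + 1.23 + 4.100) = 3.413 m/s².
α = a/R = 3.413/0.144 = 23.70 rad/s².

α ≈ 23.7 rad/s²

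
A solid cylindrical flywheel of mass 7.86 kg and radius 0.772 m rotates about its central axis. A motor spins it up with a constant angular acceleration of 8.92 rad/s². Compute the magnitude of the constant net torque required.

τ ≈ 20.9 N·m

I = ½MR² = (1/2)(7.86)(0.772)² = 2.342 kg·m².
τ = Iα = (2.342)(8.920) = 20.89 N·m.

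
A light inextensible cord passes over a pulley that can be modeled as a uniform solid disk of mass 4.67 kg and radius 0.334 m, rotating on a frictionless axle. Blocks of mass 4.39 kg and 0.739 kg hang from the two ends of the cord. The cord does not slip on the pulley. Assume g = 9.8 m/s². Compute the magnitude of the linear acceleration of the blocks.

I = ½MR² = (1/2)(4.67)(0.334)² = 0.2605 kg·m².
Heavier block: m₁g − T₁ = m₁a. Lighter block: T₂ − m₂g = m₂a.
Pulley: (T₁ − T₂)R = Iα = I(a/R), so T₁ − T₂ = (I/R²)a = (1/2)M_p a = 2.335·a.
Adding the three: (m₁ − m₂)g = (m₁ + m₂ + 2.335)a, so a = (4.39 − 0.739)(9.8)/(4.39 + 0.739 + 2.335) = 4.794 m/s².

a ≈ 4.79 m/s²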